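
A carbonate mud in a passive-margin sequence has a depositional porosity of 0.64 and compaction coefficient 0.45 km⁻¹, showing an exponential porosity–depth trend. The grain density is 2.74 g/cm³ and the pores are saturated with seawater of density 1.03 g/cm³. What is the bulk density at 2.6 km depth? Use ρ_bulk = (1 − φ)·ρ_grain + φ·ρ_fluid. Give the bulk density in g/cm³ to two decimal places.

2.40 g/cm³

Porosity at depth: n = 0.64·exp(−0.45×2.6) = 0.64×0.3104 = 0.1986
Bulk density: ρ_b = (1−n)ρ_g + n·ρ_f = 0.8014×2.74 + 0.1986×1.03
       = 2.196 + 0.205 = 2.400 g/cm³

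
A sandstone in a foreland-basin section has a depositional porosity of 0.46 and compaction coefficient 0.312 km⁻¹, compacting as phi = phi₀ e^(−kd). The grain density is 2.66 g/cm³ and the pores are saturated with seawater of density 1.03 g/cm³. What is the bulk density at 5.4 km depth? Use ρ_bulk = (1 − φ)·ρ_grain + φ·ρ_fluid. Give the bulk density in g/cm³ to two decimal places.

2.52 g/cm³

Porosity at depth: phi = 0.46·exp(−0.312×5.4) = 0.46×0.1855 = 0.0853
Bulk density: ρ_b = (1−phi)ρ_g + phi·ρ_f = 0.9147×2.66 + 0.0853×1.03
       = 2.433 + 0.088 = 2.521 g/cm³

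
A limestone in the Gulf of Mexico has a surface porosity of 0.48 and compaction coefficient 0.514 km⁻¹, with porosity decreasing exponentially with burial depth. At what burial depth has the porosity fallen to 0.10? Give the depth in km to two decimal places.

Invert Athy's law: d = ln(phi₀/phi) / c
d = ln(0.48/0.1) / 0.514 = ln(4.8) / 0.514 = 1.5686 / 0.514 = 3.052 km

3.05 km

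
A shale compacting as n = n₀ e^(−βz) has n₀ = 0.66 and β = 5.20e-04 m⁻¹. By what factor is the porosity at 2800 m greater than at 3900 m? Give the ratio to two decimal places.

Working in km (1 km = 1000 m; β in km⁻¹ = β in m⁻¹ × 1000):
n(z₁)/n(z₂) = e^(−β·z₁)/e^(−β·z₂) = e^{β(z₂−z₁)}
= exp(0.52 × 1.1) = exp(0.572) = 1.7718

1.77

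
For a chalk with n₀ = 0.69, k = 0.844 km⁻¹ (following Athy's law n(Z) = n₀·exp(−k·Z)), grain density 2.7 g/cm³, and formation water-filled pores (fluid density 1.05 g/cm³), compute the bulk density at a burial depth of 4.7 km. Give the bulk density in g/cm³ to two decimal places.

2.68 g/cm³

Porosity at depth: n = 0.69·exp(−0.844×4.7) = 0.69×0.0189 = 0.0131
Bulk density: ρ_b = (1−n)ρ_g + n·ρ_f = 0.9869×2.7 + 0.0131×1.05
       = 2.665 + 0.014 = 2.678 g/cm³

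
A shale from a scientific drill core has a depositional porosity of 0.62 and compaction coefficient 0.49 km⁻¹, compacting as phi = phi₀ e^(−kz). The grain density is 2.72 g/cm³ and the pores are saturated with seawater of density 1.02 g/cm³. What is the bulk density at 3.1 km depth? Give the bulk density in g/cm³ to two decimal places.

2.49 g/cm³

Porosity at depth: phi = 0.62·exp(−0.49×3.1) = 0.62×0.2189 = 0.1357
Bulk density: ρ_b = (1−phi)ρ_g + phi·ρ_f = 0.8643×2.72 + 0.1357×1.02
       = 2.351 + 0.138 = 2.489 g/cm³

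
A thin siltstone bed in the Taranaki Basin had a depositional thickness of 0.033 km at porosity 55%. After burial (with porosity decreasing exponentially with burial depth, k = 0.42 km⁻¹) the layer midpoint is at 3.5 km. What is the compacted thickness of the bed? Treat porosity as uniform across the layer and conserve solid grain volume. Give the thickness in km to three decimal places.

Porosity at 3.5 km: φ = 0.55·exp(−0.42×3.5) = 0.1265
Solid-volume conservation: h(1−φ) = h₀(1−φ₀) ⇒ h = h₀·(1−φ₀)/(1−φ)
h = 0.033 × (1 − 0.55)/(1 − 0.1265) = 0.033 × 0.5151 = 0.0170 km

0.017 km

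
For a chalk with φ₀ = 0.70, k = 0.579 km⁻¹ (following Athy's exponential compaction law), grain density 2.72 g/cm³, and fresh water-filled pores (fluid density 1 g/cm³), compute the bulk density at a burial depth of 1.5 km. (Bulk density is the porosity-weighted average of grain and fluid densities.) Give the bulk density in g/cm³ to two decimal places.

Porosity at depth: φ = 0.7·exp(−0.579×1.5) = 0.7×0.4196 = 0.2937
Bulk density: ρ_b = (1−φ)ρ_g + φ·ρ_f = 0.7063×2.72 + 0.2937×1
       = 1.921 + 0.294 = 2.215 g/cm³

2.21 g/cm³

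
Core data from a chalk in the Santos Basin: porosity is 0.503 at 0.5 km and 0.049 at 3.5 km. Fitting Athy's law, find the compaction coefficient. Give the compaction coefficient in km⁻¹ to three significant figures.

Athy: phi(Z) = phi₀ e^(−kZ) ⇒ phi₁/phi₂ = e^{k(Z₂−Z₁)} ⇒ k = ln(phi₁/phi₂)/(Z₂−Z₁)
k = ln(0.503/0.049) / (3.5 − 0.5) = ln(10.27) / 3 = 2.3288 / 3 = 0.7763 km⁻¹

0.776 km⁻¹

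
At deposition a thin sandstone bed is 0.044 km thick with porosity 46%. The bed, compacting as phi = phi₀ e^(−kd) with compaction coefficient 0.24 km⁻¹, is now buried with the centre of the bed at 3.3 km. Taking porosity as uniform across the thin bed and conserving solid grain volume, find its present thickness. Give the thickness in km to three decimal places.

Porosity at 3.3 km: phi = 0.46·exp(−0.24×3.3) = 0.2084
Solid-volume conservation: h(1−phi) = h₀(1−phi₀) ⇒ h = h₀·(1−phi₀)/(1−phi)
h = 0.044 × (1 − 0.46)/(1 − 0.2084) = 0.044 × 0.6821 = 0.0300 km

0.030 km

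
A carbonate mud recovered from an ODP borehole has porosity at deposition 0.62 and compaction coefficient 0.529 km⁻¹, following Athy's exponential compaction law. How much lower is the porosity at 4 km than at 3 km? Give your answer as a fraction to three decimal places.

0.052

φ(3) = 0.62·e^(−0.529×3) = 0.1268
φ(4) = 0.62·e^(−0.529×4) = 0.0747
Δφ = 0.1268 − 0.0747 = 0.0521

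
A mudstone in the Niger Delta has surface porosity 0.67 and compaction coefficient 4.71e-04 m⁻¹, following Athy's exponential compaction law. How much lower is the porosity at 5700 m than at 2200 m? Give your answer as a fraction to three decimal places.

Working in km (1 km = 1000 m; c in km⁻¹ = c in m⁻¹ × 1000):
phi(2.2) = 0.67·e^(−0.471×2.2) = 0.2377
phi(5.7) = 0.67·e^(−0.471×5.7) = 0.0457
Δphi = 0.2377 − 0.0457 = 0.1920

0.192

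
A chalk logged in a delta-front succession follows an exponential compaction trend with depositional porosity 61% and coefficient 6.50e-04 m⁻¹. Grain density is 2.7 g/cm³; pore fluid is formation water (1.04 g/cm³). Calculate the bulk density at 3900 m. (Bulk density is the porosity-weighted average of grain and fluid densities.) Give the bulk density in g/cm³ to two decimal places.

Working in km (1 km = 1000 m; k in km⁻¹ = k in m⁻¹ × 1000):
Porosity at depth: phi = 0.61·exp(−0.65×3.9) = 0.61×0.0793 = 0.0483
Bulk density: ρ_b = (1−phi)ρ_g + phi·ρ_f = 0.9517×2.7 + 0.0483×1.04
       = 2.569 + 0.050 = 2.620 g/cm³

2.62 g/cm³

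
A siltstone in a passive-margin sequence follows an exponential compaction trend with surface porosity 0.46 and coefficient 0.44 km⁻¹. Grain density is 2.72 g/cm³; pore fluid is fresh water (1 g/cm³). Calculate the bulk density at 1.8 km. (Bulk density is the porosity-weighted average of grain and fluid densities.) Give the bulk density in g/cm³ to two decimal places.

Porosity at depth: phi = 0.46·exp(−0.44×1.8) = 0.46×0.4529 = 0.2084
Bulk density: ρ_b = (1−phi)ρ_g + phi·ρ_f = 0.7916×2.72 + 0.2084×1
       = 2.153 + 0.208 = 2.362 g/cm³

2.36 g/cm³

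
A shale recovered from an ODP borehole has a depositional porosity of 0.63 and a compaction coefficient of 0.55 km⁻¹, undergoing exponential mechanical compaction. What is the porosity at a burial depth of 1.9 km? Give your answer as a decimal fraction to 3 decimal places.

0.222

n = n₀·exp(−c·d) = 0.63 × exp(−0.55 × 1.9) = 0.63 × exp(−1.045)
  = 0.63 × 0.3517 = 0.2216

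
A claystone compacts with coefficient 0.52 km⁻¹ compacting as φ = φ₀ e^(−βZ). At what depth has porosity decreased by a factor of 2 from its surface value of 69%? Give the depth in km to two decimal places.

1.33 km

φ/φ₀ = 1/2 ⇒ exp(−β·Z) = 1/2 ⇒ Z = ln(2) / β
Z = 0.6931 / 0.52 = 1.333 km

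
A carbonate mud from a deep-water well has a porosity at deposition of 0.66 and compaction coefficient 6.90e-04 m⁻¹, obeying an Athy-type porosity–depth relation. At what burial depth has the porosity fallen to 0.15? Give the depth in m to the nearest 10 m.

2150 m

Working in km (1 km = 1000 m; β in km⁻¹ = β in m⁻¹ × 1000):
Invert Athy's law: d = ln(n₀/n) / β
d = ln(0.66/0.15) / 0.69 = ln(4.4) / 0.69 = 1.4816 / 0.69 = 2.147 km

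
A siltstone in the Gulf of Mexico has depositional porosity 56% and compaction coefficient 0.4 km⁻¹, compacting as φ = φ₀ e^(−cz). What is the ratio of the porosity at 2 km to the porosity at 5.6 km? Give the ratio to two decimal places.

4.22

φ(z₁)/φ(z₂) = e^(−c·z₁)/e^(−c·z₂) = e^{c(z₂−z₁)}
= exp(0.4 × 3.6) = exp(1.44) = 4.2207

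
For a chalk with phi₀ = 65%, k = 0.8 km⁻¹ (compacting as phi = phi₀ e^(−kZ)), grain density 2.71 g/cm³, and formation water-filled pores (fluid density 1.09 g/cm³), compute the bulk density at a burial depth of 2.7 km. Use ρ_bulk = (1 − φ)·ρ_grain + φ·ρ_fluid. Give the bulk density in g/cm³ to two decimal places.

2.59 g/cm³

Porosity at depth: phi = 0.65·exp(−0.8×2.7) = 0.65×0.1153 = 0.0750
Bulk density: ρ_b = (1−phi)ρ_g + phi·ρ_f = 0.9250×2.71 + 0.0750×1.09
       = 2.507 + 0.082 = 2.589 g/cm³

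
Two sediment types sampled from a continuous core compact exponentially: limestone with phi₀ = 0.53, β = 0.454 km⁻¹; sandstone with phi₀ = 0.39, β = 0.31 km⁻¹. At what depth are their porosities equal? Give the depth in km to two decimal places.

2.13 km

Set phi₀ₐ e^(−βₐZ) = phi₀ᵦ e^(−βᵦZ) ⇒ ln(phi₀ₐ/phi₀ᵦ) = (βₐ − βᵦ)·Z
Z = ln(0.53/0.39) / (0.454 − 0.31) = 0.3067 / 0.144 = 2.130 km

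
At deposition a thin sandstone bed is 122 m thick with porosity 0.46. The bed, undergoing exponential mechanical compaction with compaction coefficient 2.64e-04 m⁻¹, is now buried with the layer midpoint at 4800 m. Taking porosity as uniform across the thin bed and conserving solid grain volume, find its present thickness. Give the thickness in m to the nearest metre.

76 m

Working in km (1 km = 1000 m; k in km⁻¹ = k in m⁻¹ × 1000):
Porosity at 4.8 km: phi = 0.46·exp(−0.264×4.8) = 0.1295
Solid-volume conservation: h(1−phi) = h₀(1−phi₀) ⇒ h = h₀·(1−phi₀)/(1−phi)
h = 0.122 × (1 − 0.46)/(1 − 0.1295) = 0.122 × 0.6204 = 0.0757 km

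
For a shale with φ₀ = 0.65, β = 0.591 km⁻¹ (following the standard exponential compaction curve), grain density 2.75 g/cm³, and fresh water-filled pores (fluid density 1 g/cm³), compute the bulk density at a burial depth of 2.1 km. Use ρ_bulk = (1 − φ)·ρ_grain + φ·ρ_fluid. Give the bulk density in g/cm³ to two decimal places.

2.42 g/cm³

Porosity at depth: φ = 0.65·exp(−0.591×2.1) = 0.65×0.2891 = 0.1879
Bulk density: ρ_b = (1−φ)ρ_g + φ·ρ_f = 0.8121×2.75 + 0.1879×1
       = 2.233 + 0.188 = 2.421 g/cm³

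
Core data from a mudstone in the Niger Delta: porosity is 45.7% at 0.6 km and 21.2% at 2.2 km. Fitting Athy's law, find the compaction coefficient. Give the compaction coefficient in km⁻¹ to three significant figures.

0.480 km⁻¹

Athy: φ(Z) = φ₀ e^(−cZ) ⇒ φ₁/φ₂ = e^{c(Z₂−Z₁)} ⇒ c = ln(φ₁/φ₂)/(Z₂−Z₁)
c = ln(0.457/0.212) / (2.2 − 0.6) = ln(2.156) / 1.6 = 0.7681 / 1.6 = 0.4801 km⁻¹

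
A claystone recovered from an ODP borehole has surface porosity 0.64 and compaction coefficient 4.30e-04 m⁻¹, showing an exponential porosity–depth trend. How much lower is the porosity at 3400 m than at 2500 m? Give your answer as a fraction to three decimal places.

Working in km (1 km = 1000 m; β in km⁻¹ = β in m⁻¹ × 1000):
n(2.5) = 0.64·e^(−0.43×2.5) = 0.2184
n(3.4) = 0.64·e^(−0.43×3.4) = 0.1483
Δn = 0.2184 − 0.1483 = 0.0701

0.070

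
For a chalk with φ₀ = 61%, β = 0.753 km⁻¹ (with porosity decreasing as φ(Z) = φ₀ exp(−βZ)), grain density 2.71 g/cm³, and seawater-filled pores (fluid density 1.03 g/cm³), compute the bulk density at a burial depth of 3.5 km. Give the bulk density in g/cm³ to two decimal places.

2.64 g/cm³

Porosity at depth: φ = 0.61·exp(−0.753×3.5) = 0.61×0.0717 = 0.0437
Bulk density: ρ_b = (1−φ)ρ_g + φ·ρ_f = 0.9563×2.71 + 0.0437×1.03
       = 2.592 + 0.045 = 2.637 g/cm³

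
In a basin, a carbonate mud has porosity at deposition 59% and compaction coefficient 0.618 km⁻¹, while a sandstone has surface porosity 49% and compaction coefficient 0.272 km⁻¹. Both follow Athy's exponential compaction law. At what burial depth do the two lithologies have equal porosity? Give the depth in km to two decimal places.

Set phi₀ₐ e^(−βₐd) = phi₀ᵦ e^(−βᵦd) ⇒ ln(phi₀ₐ/phi₀ᵦ) = (βₐ − βᵦ)·d
d = ln(0.59/0.49) / (0.618 − 0.272) = 0.1857 / 0.346 = 0.537 km

0.54 km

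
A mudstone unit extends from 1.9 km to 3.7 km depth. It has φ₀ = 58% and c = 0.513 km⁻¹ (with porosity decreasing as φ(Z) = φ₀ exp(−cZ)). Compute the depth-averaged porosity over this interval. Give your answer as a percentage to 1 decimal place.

⟨φ⟩ = (1/(Z₂−Z₁)) ∫ φ₀ e^(−cZ) dZ = φ₀·(e^(−c·Z₁) − e^(−c·Z₂)) / (c·(Z₂−Z₁))
e^(−0.513×1.9) = 0.3773; e^(−0.513×3.7) = 0.1499
⟨φ⟩ = 0.58 × (0.3773 − 0.1499) / (0.513 × 1.8) = 0.58 × 0.2463 = 0.1429

14.3%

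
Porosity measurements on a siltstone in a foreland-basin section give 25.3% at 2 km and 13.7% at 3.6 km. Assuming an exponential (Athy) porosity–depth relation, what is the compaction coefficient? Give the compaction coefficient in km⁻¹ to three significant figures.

0.383 km⁻¹

Athy: φ(Z) = φ₀ e^(−kZ) ⇒ φ₁/φ₂ = e^{k(Z₂−Z₁)} ⇒ k = ln(φ₁/φ₂)/(Z₂−Z₁)
k = ln(0.253/0.137) / (3.6 − 2) = ln(1.847) / 1.6 = 0.6134 / 1.6 = 0.3834 km⁻¹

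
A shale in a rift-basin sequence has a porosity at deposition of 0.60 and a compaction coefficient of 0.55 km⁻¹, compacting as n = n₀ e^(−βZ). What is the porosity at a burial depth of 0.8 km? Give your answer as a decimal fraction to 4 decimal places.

n = n₀·exp(−β·Z) = 0.6 × exp(−0.55 × 0.8) = 0.6 × exp(−0.44)
  = 0.6 × 0.6440 = 0.3864

0.3864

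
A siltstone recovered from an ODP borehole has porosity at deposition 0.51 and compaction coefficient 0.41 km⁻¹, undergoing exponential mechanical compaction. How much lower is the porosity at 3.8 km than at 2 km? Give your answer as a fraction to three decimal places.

φ(2) = 0.51·e^(−0.41×2) = 0.2246
φ(3.8) = 0.51·e^(−0.41×3.8) = 0.1074
Δφ = 0.2246 − 0.1074 = 0.1172

0.117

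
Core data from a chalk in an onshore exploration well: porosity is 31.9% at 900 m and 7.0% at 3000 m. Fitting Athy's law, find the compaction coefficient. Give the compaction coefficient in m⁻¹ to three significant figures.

0.000722 m⁻¹

Working in km (1 km = 1000 m; β in km⁻¹ = β in m⁻¹ × 1000):
Athy: φ(d) = φ₀ e^(−βd) ⇒ φ₁/φ₂ = e^{β(d₂−d₁)} ⇒ β = ln(φ₁/φ₂)/(d₂−d₁)
β = ln(0.319/0.07) / (3 − 0.9) = ln(4.557) / 2.1 = 1.5167 / 2.1 = 0.7222 km⁻¹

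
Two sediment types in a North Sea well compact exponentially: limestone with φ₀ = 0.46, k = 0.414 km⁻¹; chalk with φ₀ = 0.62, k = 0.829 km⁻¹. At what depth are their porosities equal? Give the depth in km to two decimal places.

Set φ₀ₐ e^(−kₐd) = φ₀ᵦ e^(−kᵦd) ⇒ ln(φ₀ₐ/φ₀ᵦ) = (kₐ − kᵦ)·d
d = ln(0.46/0.62) / (0.414 − 0.829) = -0.2985 / -0.415 = 0.719 km

0.72 km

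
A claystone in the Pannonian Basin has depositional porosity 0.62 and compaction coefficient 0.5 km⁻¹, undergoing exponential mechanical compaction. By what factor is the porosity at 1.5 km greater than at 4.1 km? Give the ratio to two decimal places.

n(Z₁)/n(Z₂) = e^(−β·Z₁)/e^(−β·Z₂) = e^{β(Z₂−Z₁)}
= exp(0.5 × 2.6) = exp(1.3) = 3.6693

3.67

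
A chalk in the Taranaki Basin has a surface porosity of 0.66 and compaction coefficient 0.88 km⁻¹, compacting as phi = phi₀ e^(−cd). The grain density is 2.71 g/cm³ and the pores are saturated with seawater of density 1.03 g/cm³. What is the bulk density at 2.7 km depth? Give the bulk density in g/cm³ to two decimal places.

Porosity at depth: phi = 0.66·exp(−0.88×2.7) = 0.66×0.0929 = 0.0613
Bulk density: ρ_b = (1−phi)ρ_g + phi·ρ_f = 0.9387×2.71 + 0.0613×1.03
       = 2.544 + 0.063 = 2.607 g/cm³

2.61 g/cm³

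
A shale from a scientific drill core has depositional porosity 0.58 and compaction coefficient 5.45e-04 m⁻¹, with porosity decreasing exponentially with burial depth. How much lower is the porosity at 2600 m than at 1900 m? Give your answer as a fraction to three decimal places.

Working in km (1 km = 1000 m; k in km⁻¹ = k in m⁻¹ × 1000):
phi(1.9) = 0.58·e^(−0.545×1.9) = 0.2059
phi(2.6) = 0.58·e^(−0.545×2.6) = 0.1406
Δphi = 0.2059 − 0.1406 = 0.0653

0.065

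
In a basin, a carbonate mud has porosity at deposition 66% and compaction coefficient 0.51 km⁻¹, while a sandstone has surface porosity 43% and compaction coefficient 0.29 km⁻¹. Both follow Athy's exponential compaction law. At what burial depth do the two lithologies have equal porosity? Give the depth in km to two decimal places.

1.95 km

Set phi₀ₐ e^(−kₐd) = phi₀ᵦ e^(−kᵦd) ⇒ ln(phi₀ₐ/phi₀ᵦ) = (kₐ − kᵦ)·d
d = ln(0.66/0.43) / (0.51 − 0.29) = 0.4285 / 0.22 = 1.948 km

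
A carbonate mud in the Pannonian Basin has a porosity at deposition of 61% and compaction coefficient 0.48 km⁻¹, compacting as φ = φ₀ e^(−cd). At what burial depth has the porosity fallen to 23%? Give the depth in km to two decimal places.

2.03 km

Invert Athy's law: d = ln(φ₀/φ) / c
d = ln(0.61/0.23) / 0.48 = ln(2.652) / 0.48 = 0.9754 / 0.48 = 2.032 km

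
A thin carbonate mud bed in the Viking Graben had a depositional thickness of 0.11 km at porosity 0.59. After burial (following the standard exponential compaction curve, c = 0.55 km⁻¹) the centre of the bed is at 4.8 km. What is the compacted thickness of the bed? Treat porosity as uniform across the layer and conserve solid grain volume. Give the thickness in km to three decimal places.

Porosity at 4.8 km: n = 0.59·exp(−0.55×4.8) = 0.0421
Solid-volume conservation: h(1−n) = h₀(1−n₀) ⇒ h = h₀·(1−n₀)/(1−n)
h = 0.11 × (1 − 0.59)/(1 − 0.0421) = 0.11 × 0.4280 = 0.0471 km

0.047 km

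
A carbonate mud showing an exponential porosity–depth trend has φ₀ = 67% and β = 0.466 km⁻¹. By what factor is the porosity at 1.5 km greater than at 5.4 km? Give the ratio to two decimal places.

6.16

φ(d₁)/φ(d₂) = e^(−β·d₁)/e^(−β·d₂) = e^{β(d₂−d₁)}
= exp(0.466 × 3.9) = exp(1.817) = 6.1558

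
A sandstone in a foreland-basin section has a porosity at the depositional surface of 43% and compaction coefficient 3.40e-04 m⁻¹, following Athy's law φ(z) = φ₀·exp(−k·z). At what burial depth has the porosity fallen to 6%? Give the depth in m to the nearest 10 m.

Working in km (1 km = 1000 m; k in km⁻¹ = k in m⁻¹ × 1000):
Invert Athy's law: z = ln(φ₀/φ) / k
z = ln(0.43/0.06) / 0.34 = ln(7.167) / 0.34 = 1.9694 / 0.34 = 5.792 km

5790 m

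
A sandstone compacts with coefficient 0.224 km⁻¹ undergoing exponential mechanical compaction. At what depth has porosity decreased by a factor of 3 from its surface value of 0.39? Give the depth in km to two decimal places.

4.90 km

n/n₀ = 1/3 ⇒ exp(−β·Z) = 1/3 ⇒ Z = ln(3) / β
Z = 1.0986 / 0.224 = 4.905 km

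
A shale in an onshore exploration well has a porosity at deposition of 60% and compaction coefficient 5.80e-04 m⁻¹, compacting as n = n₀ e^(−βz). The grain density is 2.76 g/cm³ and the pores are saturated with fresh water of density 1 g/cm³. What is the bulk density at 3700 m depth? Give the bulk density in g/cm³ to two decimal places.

2.64 g/cm³

Working in km (1 km = 1000 m; β in km⁻¹ = β in m⁻¹ × 1000):
Porosity at depth: n = 0.6·exp(−0.58×3.7) = 0.6×0.1170 = 0.0702
Bulk density: ρ_b = (1−n)ρ_g + n·ρ_f = 0.9298×2.76 + 0.0702×1
       = 2.566 + 0.070 = 2.636 g/cm³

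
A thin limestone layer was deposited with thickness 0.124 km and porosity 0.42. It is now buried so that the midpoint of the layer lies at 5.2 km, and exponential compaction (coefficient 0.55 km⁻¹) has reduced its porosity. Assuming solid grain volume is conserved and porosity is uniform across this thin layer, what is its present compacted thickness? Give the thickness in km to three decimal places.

Porosity at 5.2 km: phi = 0.42·exp(−0.55×5.2) = 0.0241
Solid-volume conservation: h(1−phi) = h₀(1−phi₀) ⇒ h = h₀·(1−phi₀)/(1−phi)
h = 0.124 × (1 − 0.42)/(1 − 0.0241) = 0.124 × 0.5943 = 0.0737 km

0.074 km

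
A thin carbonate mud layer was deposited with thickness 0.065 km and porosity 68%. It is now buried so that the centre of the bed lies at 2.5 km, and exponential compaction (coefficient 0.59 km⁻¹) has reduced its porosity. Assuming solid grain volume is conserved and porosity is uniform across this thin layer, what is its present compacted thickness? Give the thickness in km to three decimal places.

0.025 km

Porosity at 2.5 km: n = 0.68·exp(−0.59×2.5) = 0.1556
Solid-volume conservation: h(1−n) = h₀(1−n₀) ⇒ h = h₀·(1−n₀)/(1−n)
h = 0.065 × (1 − 0.68)/(1 − 0.1556) = 0.065 × 0.3790 = 0.0246 km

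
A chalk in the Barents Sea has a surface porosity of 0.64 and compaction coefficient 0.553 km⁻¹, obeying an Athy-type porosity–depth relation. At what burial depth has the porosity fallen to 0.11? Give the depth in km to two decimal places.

3.18 km

Invert Athy's law: d = ln(φ₀/φ) / β
d = ln(0.64/0.11) / 0.553 = ln(5.818) / 0.553 = 1.7610 / 0.553 = 3.184 km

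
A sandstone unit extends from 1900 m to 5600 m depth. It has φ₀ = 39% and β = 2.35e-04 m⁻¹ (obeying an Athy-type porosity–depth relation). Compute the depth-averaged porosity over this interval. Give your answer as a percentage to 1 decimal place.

16.7%

Working in km (1 km = 1000 m; β in km⁻¹ = β in m⁻¹ × 1000):
⟨φ⟩ = (1/(Z₂−Z₁)) ∫ φ₀ e^(−βZ) dZ = φ₀·(e^(−β·Z₁) − e^(−β·Z₂)) / (β·(Z₂−Z₁))
e^(−0.235×1.9) = 0.6399; e^(−0.235×5.6) = 0.2682
⟨φ⟩ = 0.39 × (0.6399 − 0.2682) / (0.235 × 3.7) = 0.39 × 0.4274 = 0.1667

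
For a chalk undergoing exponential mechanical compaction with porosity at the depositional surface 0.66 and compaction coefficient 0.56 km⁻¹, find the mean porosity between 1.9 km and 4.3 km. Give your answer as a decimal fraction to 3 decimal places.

⟨φ⟩ = (1/(d₂−d₁)) ∫ φ₀ e^(−kd) dd = φ₀·(e^(−k·d₁) − e^(−k·d₂)) / (k·(d₂−d₁))
e^(−0.56×1.9) = 0.3451; e^(−0.56×4.3) = 0.0900
⟨φ⟩ = 0.66 × (0.3451 − 0.0900) / (0.56 × 2.4) = 0.66 × 0.1898 = 0.1253

0.125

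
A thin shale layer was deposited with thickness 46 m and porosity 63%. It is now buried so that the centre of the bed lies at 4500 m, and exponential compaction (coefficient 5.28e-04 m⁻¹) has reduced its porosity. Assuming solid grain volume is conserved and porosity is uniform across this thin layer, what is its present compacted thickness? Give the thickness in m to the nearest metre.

18 m

Working in km (1 km = 1000 m; β in km⁻¹ = β in m⁻¹ × 1000):
Porosity at 4.5 km: phi = 0.63·exp(−0.528×4.5) = 0.0585
Solid-volume conservation: h(1−phi) = h₀(1−phi₀) ⇒ h = h₀·(1−phi₀)/(1−phi)
h = 0.046 × (1 − 0.63)/(1 − 0.0585) = 0.046 × 0.3930 = 0.0181 km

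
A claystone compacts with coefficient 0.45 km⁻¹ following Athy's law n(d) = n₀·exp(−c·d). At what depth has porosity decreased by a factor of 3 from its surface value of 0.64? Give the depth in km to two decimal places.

2.44 km

n/n₀ = 1/3 ⇒ exp(−c·d) = 1/3 ⇒ d = ln(3) / c
d = 1.0986 / 0.45 = 2.441 km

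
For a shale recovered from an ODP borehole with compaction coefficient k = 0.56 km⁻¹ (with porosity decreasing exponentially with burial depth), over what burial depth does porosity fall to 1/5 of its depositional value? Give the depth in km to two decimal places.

2.87 km

φ/φ₀ = 1/5 ⇒ exp(−k·z) = 1/5 ⇒ z = ln(5) / k
z = 1.6094 / 0.56 = 2.874 km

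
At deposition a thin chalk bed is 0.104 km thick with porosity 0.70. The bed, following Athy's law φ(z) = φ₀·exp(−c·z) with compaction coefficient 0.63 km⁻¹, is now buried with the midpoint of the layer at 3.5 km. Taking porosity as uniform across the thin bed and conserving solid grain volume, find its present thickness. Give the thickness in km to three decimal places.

0.034 km

Porosity at 3.5 km: φ = 0.7·exp(−0.63×3.5) = 0.0772
Solid-volume conservation: h(1−φ) = h₀(1−φ₀) ⇒ h = h₀·(1−φ₀)/(1−φ)
h = 0.104 × (1 − 0.7)/(1 − 0.0772) = 0.104 × 0.3251 = 0.0338 km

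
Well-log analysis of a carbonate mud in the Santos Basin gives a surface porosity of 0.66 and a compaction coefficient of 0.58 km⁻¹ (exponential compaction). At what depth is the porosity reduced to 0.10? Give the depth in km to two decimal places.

3.25 km

Invert Athy's law: Z = ln(phi₀/phi) / k
Z = ln(0.66/0.1) / 0.58 = ln(6.6) / 0.58 = 1.8871 / 0.58 = 3.254 km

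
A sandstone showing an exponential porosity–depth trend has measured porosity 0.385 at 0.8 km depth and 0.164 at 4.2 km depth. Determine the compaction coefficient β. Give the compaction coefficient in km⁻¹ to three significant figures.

Athy: φ(d) = φ₀ e^(−βd) ⇒ φ₁/φ₂ = e^{β(d₂−d₁)} ⇒ β = ln(φ₁/φ₂)/(d₂−d₁)
β = ln(0.385/0.164) / (4.2 − 0.8) = ln(2.348) / 3.4 = 0.8534 / 3.4 = 0.251 km⁻¹

0.251 km⁻¹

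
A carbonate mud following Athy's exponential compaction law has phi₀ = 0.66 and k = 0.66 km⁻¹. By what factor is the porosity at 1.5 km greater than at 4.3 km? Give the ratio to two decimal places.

phi(d₁)/phi(d₂) = e^(−k·d₁)/e^(−k·d₂) = e^{k(d₂−d₁)}
= exp(0.66 × 2.8) = exp(1.848) = 6.3471

6.35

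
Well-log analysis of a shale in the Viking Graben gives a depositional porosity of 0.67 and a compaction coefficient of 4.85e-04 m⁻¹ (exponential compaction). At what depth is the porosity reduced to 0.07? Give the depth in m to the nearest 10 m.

Working in km (1 km = 1000 m; c in km⁻¹ = c in m⁻¹ × 1000):
Invert Athy's law: Z = ln(n₀/n) / c
Z = ln(0.67/0.07) / 0.485 = ln(9.571) / 0.485 = 2.2588 / 0.485 = 4.657 km

4660 m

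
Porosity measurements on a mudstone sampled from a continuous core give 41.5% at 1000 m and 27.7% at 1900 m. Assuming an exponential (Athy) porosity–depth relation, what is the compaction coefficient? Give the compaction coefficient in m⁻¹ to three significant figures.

Working in km (1 km = 1000 m; β in km⁻¹ = β in m⁻¹ × 1000):
Athy: φ(z) = φ₀ e^(−βz) ⇒ φ₁/φ₂ = e^{β(z₂−z₁)} ⇒ β = ln(φ₁/φ₂)/(z₂−z₁)
β = ln(0.415/0.277) / (1.9 − 1) = ln(1.498) / 0.9 = 0.4043 / 0.9 = 0.4492 km⁻¹

0.000449 m⁻¹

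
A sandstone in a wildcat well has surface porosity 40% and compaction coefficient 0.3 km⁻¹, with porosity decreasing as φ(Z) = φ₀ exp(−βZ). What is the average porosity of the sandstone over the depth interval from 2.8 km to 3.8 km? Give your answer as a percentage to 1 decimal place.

14.9%

⟨φ⟩ = (1/(Z₂−Z₁)) ∫ φ₀ e^(−βZ) dZ = φ₀·(e^(−β·Z₁) − e^(−β·Z₂)) / (β·(Z₂−Z₁))
e^(−0.3×2.8) = 0.4317; e^(−0.3×3.8) = 0.3198
⟨φ⟩ = 0.4 × (0.4317 − 0.3198) / (0.3 × 1) = 0.4 × 0.3730 = 0.1492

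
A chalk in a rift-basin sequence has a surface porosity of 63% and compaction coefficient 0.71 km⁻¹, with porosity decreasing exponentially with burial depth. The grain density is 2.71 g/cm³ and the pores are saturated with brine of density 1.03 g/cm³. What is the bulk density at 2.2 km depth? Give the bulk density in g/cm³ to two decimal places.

2.49 g/cm³

Porosity at depth: phi = 0.63·exp(−0.71×2.2) = 0.63×0.2097 = 0.1321
Bulk density: ρ_b = (1−phi)ρ_g + phi·ρ_f = 0.8679×2.71 + 0.1321×1.03
       = 2.352 + 0.136 = 2.488 g/cm³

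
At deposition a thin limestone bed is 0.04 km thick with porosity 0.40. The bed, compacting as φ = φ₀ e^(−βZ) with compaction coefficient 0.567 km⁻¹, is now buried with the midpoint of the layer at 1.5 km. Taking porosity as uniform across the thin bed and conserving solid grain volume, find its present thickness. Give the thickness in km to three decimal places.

Porosity at 1.5 km: φ = 0.4·exp(−0.567×1.5) = 0.1709
Solid-volume conservation: h(1−φ) = h₀(1−φ₀) ⇒ h = h₀·(1−φ₀)/(1−φ)
h = 0.04 × (1 − 0.4)/(1 − 0.1709) = 0.04 × 0.7237 = 0.0289 km

0.029 km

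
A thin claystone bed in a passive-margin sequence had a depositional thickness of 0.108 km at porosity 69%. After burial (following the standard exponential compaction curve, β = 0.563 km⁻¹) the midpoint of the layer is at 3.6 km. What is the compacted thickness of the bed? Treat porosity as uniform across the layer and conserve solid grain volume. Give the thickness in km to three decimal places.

0.037 km

Porosity at 3.6 km: n = 0.69·exp(−0.563×3.6) = 0.0909
Solid-volume conservation: h(1−n) = h₀(1−n₀) ⇒ h = h₀·(1−n₀)/(1−n)
h = 0.108 × (1 − 0.69)/(1 − 0.0909) = 0.108 × 0.3410 = 0.0368 km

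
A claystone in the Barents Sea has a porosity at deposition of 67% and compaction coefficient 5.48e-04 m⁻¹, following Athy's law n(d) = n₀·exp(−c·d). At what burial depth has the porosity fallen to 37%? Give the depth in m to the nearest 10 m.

Working in km (1 km = 1000 m; c in km⁻¹ = c in m⁻¹ × 1000):
Invert Athy's law: d = ln(n₀/n) / c
d = ln(0.67/0.37) / 0.548 = ln(1.811) / 0.548 = 0.5938 / 0.548 = 1.084 km

1080 m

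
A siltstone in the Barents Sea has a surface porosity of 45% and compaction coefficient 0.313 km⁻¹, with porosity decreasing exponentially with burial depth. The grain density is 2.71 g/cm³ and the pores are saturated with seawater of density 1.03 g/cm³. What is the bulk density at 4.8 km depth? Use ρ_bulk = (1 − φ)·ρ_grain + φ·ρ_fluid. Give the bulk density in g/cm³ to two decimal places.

2.54 g/cm³

Porosity at depth: phi = 0.45·exp(−0.313×4.8) = 0.45×0.2226 = 0.1002
Bulk density: ρ_b = (1−phi)ρ_g + phi·ρ_f = 0.8998×2.71 + 0.1002×1.03
       = 2.439 + 0.103 = 2.542 g/cm³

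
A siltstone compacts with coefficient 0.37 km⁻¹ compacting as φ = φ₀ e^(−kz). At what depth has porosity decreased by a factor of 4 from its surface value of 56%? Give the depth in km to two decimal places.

φ/φ₀ = 1/4 ⇒ exp(−k·z) = 1/4 ⇒ z = ln(4) / k
z = 1.3863 / 0.37 = 3.747 km

3.75 km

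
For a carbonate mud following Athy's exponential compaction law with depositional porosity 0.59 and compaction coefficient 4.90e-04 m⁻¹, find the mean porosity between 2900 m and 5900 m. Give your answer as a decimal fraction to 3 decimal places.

Working in km (1 km = 1000 m; k in km⁻¹ = k in m⁻¹ × 1000):
⟨phi⟩ = (1/(Z₂−Z₁)) ∫ phi₀ e^(−kZ) dZ = phi₀·(e^(−k·Z₁) − e^(−k·Z₂)) / (k·(Z₂−Z₁))
e^(−0.49×2.9) = 0.2415; e^(−0.49×5.9) = 0.0555
⟨phi⟩ = 0.59 × (0.2415 − 0.0555) / (0.49 × 3) = 0.59 × 0.1265 = 0.0746

0.075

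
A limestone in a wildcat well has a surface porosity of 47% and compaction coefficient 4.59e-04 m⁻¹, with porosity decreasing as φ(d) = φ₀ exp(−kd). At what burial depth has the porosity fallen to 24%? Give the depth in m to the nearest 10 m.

1460 m

Working in km (1 km = 1000 m; k in km⁻¹ = k in m⁻¹ × 1000):
Invert Athy's law: d = ln(φ₀/φ) / k
d = ln(0.47/0.24) / 0.459 = ln(1.958) / 0.459 = 0.6721 / 0.459 = 1.464 km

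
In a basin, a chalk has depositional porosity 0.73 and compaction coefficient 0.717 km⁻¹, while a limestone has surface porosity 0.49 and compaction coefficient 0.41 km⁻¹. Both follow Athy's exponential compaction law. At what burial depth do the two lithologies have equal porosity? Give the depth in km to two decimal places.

Set phi₀ₐ e^(−βₐZ) = phi₀ᵦ e^(−βᵦZ) ⇒ ln(phi₀ₐ/phi₀ᵦ) = (βₐ − βᵦ)·Z
Z = ln(0.73/0.49) / (0.717 − 0.41) = 0.3986 / 0.307 = 1.298 km

1.30 km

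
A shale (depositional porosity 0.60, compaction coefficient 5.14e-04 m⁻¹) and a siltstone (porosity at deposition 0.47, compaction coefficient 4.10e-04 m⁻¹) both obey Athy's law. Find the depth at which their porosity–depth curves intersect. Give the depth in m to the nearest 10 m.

2350 m

Working in km (1 km = 1000 m; β in km⁻¹ = β in m⁻¹ × 1000):
Set φ₀ₐ e^(−βₐZ) = φ₀ᵦ e^(−βᵦZ) ⇒ ln(φ₀ₐ/φ₀ᵦ) = (βₐ − βᵦ)·Z
Z = ln(0.6/0.47) / (0.514 − 0.41) = 0.2442 / 0.104 = 2.348 km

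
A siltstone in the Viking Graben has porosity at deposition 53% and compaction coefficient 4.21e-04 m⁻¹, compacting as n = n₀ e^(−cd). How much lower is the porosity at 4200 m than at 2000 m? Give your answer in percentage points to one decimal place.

Working in km (1 km = 1000 m; c in km⁻¹ = c in m⁻¹ × 1000):
n(2) = 0.53·e^(−0.421×2) = 0.2283
n(4.2) = 0.53·e^(−0.421×4.2) = 0.0904
Δn = 0.2283 − 0.0904 = 0.1379

13.8 percentage points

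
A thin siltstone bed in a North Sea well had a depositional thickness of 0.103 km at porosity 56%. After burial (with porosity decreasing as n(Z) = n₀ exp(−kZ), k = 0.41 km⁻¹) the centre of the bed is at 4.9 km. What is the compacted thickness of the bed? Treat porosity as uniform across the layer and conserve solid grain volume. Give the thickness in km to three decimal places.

0.049 km

Porosity at 4.9 km: n = 0.56·exp(−0.41×4.9) = 0.0751
Solid-volume conservation: h(1−n) = h₀(1−n₀) ⇒ h = h₀·(1−n₀)/(1−n)
h = 0.103 × (1 − 0.56)/(1 − 0.0751) = 0.103 × 0.4757 = 0.0490 km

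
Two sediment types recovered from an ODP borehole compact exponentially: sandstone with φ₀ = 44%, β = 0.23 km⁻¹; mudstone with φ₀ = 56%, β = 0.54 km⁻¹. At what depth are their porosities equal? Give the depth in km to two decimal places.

Set φ₀ₐ e^(−βₐd) = φ₀ᵦ e^(−βᵦd) ⇒ ln(φ₀ₐ/φ₀ᵦ) = (βₐ − βᵦ)·d
d = ln(0.44/0.56) / (0.23 − 0.54) = -0.2412 / -0.31 = 0.778 km

0.78 km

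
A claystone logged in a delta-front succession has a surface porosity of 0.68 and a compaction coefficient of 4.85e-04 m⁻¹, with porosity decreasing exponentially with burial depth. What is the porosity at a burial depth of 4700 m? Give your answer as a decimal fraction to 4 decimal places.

Working in km (1 km = 1000 m; β in km⁻¹ = β in m⁻¹ × 1000):
phi = phi₀·exp(−β·z) = 0.68 × exp(−0.485 × 4.7) = 0.68 × exp(−2.28)
  = 0.68 × 0.1023 = 0.0696

0.0696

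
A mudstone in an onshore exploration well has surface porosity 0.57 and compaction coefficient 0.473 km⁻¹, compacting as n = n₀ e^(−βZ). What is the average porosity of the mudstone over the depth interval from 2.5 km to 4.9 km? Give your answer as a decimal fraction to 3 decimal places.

0.104

⟨n⟩ = (1/(Z₂−Z₁)) ∫ n₀ e^(−βZ) dZ = n₀·(e^(−β·Z₁) − e^(−β·Z₂)) / (β·(Z₂−Z₁))
e^(−0.473×2.5) = 0.3065; e^(−0.473×4.9) = 0.0985
⟨n⟩ = 0.57 × (0.3065 − 0.0985) / (0.473 × 2.4) = 0.57 × 0.1832 = 0.1044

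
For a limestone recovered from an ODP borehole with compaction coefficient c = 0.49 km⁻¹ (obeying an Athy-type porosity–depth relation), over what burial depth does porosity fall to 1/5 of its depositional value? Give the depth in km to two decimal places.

φ/φ₀ = 1/5 ⇒ exp(−c·Z) = 1/5 ⇒ Z = ln(5) / c
Z = 1.6094 / 0.49 = 3.285 km

3.28 km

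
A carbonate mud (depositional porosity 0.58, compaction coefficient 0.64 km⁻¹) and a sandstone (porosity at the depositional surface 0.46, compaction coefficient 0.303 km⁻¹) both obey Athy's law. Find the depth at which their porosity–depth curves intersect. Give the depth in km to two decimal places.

Set phi₀ₐ e^(−βₐZ) = phi₀ᵦ e^(−βᵦZ) ⇒ ln(phi₀ₐ/phi₀ᵦ) = (βₐ − βᵦ)·Z
Z = ln(0.58/0.46) / (0.64 − 0.303) = 0.2318 / 0.337 = 0.688 km

0.69 km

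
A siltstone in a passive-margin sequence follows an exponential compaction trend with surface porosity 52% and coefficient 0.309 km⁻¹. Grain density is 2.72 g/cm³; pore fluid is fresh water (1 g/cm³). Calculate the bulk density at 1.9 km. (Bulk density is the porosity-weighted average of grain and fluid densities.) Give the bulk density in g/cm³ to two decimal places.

Porosity at depth: n = 0.52·exp(−0.309×1.9) = 0.52×0.5559 = 0.2891
Bulk density: ρ_b = (1−n)ρ_g + n·ρ_f = 0.7109×2.72 + 0.2891×1
       = 1.934 + 0.289 = 2.223 g/cm³

2.22 g/cm³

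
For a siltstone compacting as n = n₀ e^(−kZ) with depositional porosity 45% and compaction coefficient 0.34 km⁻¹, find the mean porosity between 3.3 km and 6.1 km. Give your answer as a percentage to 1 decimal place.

9.5%

⟨n⟩ = (1/(Z₂−Z₁)) ∫ n₀ e^(−kZ) dZ = n₀·(e^(−k·Z₁) − e^(−k·Z₂)) / (k·(Z₂−Z₁))
e^(−0.34×3.3) = 0.3256; e^(−0.34×6.1) = 0.1257
⟨n⟩ = 0.45 × (0.3256 − 0.1257) / (0.34 × 2.8) = 0.45 × 0.2100 = 0.0945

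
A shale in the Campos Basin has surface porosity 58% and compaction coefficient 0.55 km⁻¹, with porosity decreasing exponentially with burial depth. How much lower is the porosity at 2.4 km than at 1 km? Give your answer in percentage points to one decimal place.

18.0 percentage points

phi(1) = 0.58·e^(−0.55×1) = 0.3346
phi(2.4) = 0.58·e^(−0.55×2.4) = 0.1549
Δphi = 0.3346 − 0.1549 = 0.1797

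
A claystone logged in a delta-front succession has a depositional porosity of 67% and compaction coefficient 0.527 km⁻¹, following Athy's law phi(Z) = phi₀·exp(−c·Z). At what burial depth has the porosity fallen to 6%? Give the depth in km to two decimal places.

4.58 km

Invert Athy's law: Z = ln(phi₀/phi) / c
Z = ln(0.67/0.06) / 0.527 = ln(11.17) / 0.527 = 2.4129 / 0.527 = 4.579 km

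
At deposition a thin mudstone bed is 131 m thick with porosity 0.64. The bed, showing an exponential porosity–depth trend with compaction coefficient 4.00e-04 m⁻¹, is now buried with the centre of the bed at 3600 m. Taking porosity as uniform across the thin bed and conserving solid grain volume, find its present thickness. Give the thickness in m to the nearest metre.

Working in km (1 km = 1000 m; c in km⁻¹ = c in m⁻¹ × 1000):
Porosity at 3.6 km: n = 0.64·exp(−0.4×3.6) = 0.1516
Solid-volume conservation: h(1−n) = h₀(1−n₀) ⇒ h = h₀·(1−n₀)/(1−n)
h = 0.131 × (1 − 0.64)/(1 − 0.1516) = 0.131 × 0.4243 = 0.0556 km

56 m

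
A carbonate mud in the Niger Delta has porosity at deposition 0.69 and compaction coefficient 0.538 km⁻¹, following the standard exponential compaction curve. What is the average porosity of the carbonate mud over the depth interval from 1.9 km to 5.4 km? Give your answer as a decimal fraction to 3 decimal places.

⟨phi⟩ = (1/(d₂−d₁)) ∫ phi₀ e^(−kd) dd = phi₀·(e^(−k·d₁) − e^(−k·d₂)) / (k·(d₂−d₁))
e^(−0.538×1.9) = 0.3598; e^(−0.538×5.4) = 0.0547
⟨phi⟩ = 0.69 × (0.3598 − 0.0547) / (0.538 × 3.5) = 0.69 × 0.1620 = 0.1118

0.112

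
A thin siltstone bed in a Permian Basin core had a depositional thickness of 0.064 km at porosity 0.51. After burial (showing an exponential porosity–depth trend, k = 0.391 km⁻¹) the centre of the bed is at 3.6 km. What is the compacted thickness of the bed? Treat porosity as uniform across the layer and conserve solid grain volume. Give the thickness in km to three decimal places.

Porosity at 3.6 km: φ = 0.51·exp(−0.391×3.6) = 0.1248
Solid-volume conservation: h(1−φ) = h₀(1−φ₀) ⇒ h = h₀·(1−φ₀)/(1−φ)
h = 0.064 × (1 − 0.51)/(1 − 0.1248) = 0.064 × 0.5599 = 0.0358 km

0.036 km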